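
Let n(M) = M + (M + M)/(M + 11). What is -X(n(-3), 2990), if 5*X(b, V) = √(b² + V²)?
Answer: -√5721673/4 ≈ -598.00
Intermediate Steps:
n(M) = M + 2*M/(11 + M) (n(M) = M + (2*M)/(11 + M) = M + 2*M/(11 + M))
X(b, V) = √(V² + b²)/5 (X(b, V) = √(b² + V²)/5 = √(V² + b²)/5)
-X(n(-3), 2990) = -√(2990² + (-3*(13 - 3)/(11 - 3))²)/5 = -√(8940100 + (-3*10/8)²)/5 = -√(8940100 + (-3*⅛*10)²)/5 = -√(8940100 + (-15/4)²)/5 = -√(8940100 + 225/16)/5 = -√(143041825/16)/5 = -5*√5721673/4/5 = -√5721673/4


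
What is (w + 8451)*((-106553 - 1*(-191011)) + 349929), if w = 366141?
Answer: 162717895104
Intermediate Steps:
(w + 8451)*((-106553 - 1*(-191011)) + 349929) = (366141 + 8451)*((-106553 - 1*(-191011)) + 349929) = 374592*((-106553 + 191011) + 349929) = 374592*(84458 + 349929) = 374592*434387 = 162717895104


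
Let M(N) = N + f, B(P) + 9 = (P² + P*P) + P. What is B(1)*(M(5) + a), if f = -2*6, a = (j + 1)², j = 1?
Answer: 18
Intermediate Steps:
B(P) = -9 + P + 2*P² (B(P) = -9 + ((P² + P*P) + P) = -9 + ((P² + P²) + P) = -9 + (2*P² + P) = -9 + (P + 2*P²) = -9 + P + 2*P²)
a = 4 (a = (1 + 1)² = 2² = 4)
f = -12
M(N) = -12 + N (M(N) = N - 12 = -12 + N)
B(1)*(M(5) + a) = (-9 + 1 + 2*1²)*((-12 + 5) + 4) = (-9 + 1 + 2*1)*(-7 + 4) = (-9 + 1 + 2)*(-3) = -6*(-3) = 18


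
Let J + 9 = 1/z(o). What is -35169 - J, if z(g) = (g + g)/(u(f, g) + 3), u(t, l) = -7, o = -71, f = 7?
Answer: -2496362/71 ≈ -35160.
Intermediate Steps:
z(g) = -g/2 (z(g) = (g + g)/(-7 + 3) = (2*g)/(-4) = (2*g)*(-¼) = -g/2)
J = -637/71 (J = -9 + 1/(-½*(-71)) = -9 + 1/(71/2) = -9 + 2/71 = -637/71 ≈ -8.9718)
-35169 - J = -35169 - 1*(-637/71) = -35169 + 637/71 = -2496362/71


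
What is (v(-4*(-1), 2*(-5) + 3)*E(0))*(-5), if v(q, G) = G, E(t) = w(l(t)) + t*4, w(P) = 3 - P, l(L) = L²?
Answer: 105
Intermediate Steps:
E(t) = 3 - t² + 4*t (E(t) = (3 - t²) + t*4 = (3 - t²) + 4*t = 3 - t² + 4*t)
(v(-4*(-1), 2*(-5) + 3)*E(0))*(-5) = ((2*(-5) + 3)*(3 - 1*0² + 4*0))*(-5) = ((-10 + 3)*(3 - 1*0 + 0))*(-5) = -7*(3 + 0 + 0)*(-5) = -7*3*(-5) = -21*(-5) = 105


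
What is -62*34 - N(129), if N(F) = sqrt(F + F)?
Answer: -2108 - sqrt(258) ≈ -2124.1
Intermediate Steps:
N(F) = sqrt(2)*sqrt(F) (N(F) = sqrt(2*F) = sqrt(2)*sqrt(F))
-62*34 - N(129) = -62*34 - sqrt(2)*sqrt(129) = -2108 - sqrt(258)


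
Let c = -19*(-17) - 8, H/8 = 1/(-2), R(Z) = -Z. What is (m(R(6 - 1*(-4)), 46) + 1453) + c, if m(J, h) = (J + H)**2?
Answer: 1964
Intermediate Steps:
H = -4 (H = 8/(-2) = 8*(-1/2) = -4)
m(J, h) = (-4 + J)**2 (m(J, h) = (J - 4)**2 = (-4 + J)**2)
c = 315 (c = 323 - 8 = 315)
(m(R(6 - 1*(-4)), 46) + 1453) + c = ((-4 - (6 - 1*(-4)))**2 + 1453) + 315 = ((-4 - (6 + 4))**2 + 1453) + 315 = ((-4 - 1*10)**2 + 1453) + 315 = ((-4 - 10)**2 + 1453) + 315 = ((-14)**2 + 1453) + 315 = (196 + 1453) + 315 = 1649 + 315 = 1964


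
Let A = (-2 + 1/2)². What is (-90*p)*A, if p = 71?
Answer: -28755/2 ≈ -14378.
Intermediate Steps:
A = 9/4 (A = (-2 + ½)² = (-3/2)² = 9/4 ≈ 2.2500)
(-90*p)*A = -90*71*(9/4) = -6390*9/4 = -28755/2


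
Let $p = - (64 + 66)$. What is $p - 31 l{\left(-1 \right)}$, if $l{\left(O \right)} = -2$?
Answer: $-68$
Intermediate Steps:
$p = -130$ ($p = \left(-1\right) 130 = -130$)
$p - 31 l{\left(-1 \right)} = -130 - -62 = -130 + 62 = -68$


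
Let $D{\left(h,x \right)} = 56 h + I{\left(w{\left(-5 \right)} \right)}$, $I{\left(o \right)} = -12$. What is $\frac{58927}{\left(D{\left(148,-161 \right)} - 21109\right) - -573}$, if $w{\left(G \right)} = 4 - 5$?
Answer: $- \frac{58927}{12260} \approx -4.8064$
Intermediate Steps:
$w{\left(G \right)} = -1$ ($w{\left(G \right)} = 4 - 5 = -1$)
$D{\left(h,x \right)} = -12 + 56 h$ ($D{\left(h,x \right)} = 56 h - 12 = -12 + 56 h$)
$\frac{58927}{\left(D{\left(148,-161 \right)} - 21109\right) - -573} = \frac{58927}{\left(\left(-12 + 56 \cdot 148\right) - 21109\right) - -573} = \frac{58927}{\left(\left(-12 + 8288\right) - 21109\right) + \left(594 - 21\right)} = \frac{58927}{\left(8276 - 21109\right) + 573} = \frac{58927}{-12833 + 573} = \frac{58927}{-12260} = 58927 \left(- \frac{1}{12260}\right) = - \frac{58927}{12260}$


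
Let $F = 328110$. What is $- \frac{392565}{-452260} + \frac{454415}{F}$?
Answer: $\frac{6686364601}{2967820572} \approx 2.253$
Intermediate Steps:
$- \frac{392565}{-452260} + \frac{454415}{F} = - \frac{392565}{-452260} + \frac{454415}{328110} = \left(-392565\right) \left(- \frac{1}{452260}\right) + 454415 \cdot \frac{1}{328110} = \frac{78513}{90452} + \frac{90883}{65622} = \frac{6686364601}{2967820572}$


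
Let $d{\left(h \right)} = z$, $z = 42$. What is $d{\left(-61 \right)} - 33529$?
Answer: $-33487$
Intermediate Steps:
$d{\left(h \right)} = 42$
$d{\left(-61 \right)} - 33529 = 42 - 33529 = -33487$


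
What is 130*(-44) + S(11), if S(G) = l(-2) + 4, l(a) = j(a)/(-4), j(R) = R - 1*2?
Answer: -5715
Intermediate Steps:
j(R) = -2 + R (j(R) = R - 2 = -2 + R)
l(a) = 1/2 - a/4 (l(a) = (-2 + a)/(-4) = (-2 + a)*(-1/4) = 1/2 - a/4)
S(G) = 5 (S(G) = (1/2 - 1/4*(-2)) + 4 = (1/2 + 1/2) + 4 = 1 + 4 = 5)
130*(-44) + S(11) = 130*(-44) + 5 = -5720 + 5 = -5715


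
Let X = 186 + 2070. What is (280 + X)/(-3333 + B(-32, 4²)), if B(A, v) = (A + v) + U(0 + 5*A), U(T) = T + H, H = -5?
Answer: -1268/1757 ≈ -0.72168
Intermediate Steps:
U(T) = -5 + T (U(T) = T - 5 = -5 + T)
B(A, v) = -5 + v + 6*A (B(A, v) = (A + v) + (-5 + (0 + 5*A)) = (A + v) + (-5 + 5*A) = -5 + v + 6*A)
X = 2256
(280 + X)/(-3333 + B(-32, 4²)) = (280 + 2256)/(-3333 + (-5 + 4² + 6*(-32))) = 2536/(-3333 + (-5 + 16 - 192)) = 2536/(-3333 - 181) = 2536/(-3514) = 2536*(-1/3514) = -1268/1757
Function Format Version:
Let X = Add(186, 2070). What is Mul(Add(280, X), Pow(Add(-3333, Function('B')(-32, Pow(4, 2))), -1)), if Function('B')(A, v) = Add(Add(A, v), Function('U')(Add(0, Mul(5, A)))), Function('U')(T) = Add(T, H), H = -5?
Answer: Rational(-1268, 1757) ≈ -0.72168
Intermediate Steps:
Function('U')(T) = Add(-5, T) (Function('U')(T) = Add(T, -5) = Add(-5, T))
Function('B')(A, v) = Add(-5, v, Mul(6, A)) (Function('B')(A, v) = Add(Add(A, v), Add(-5, Add(0, Mul(5, A)))) = Add(Add(A, v), Add(-5, Mul(5, A))) = Add(-5, v, Mul(6, A)))
X = 2256
Mul(Add(280, X), Pow(Add(-3333, Function('B')(-32, Pow(4, 2))), -1)) = Mul(Add(280, 2256), Pow(Add(-3333, Add(-5, Pow(4, 2), Mul(6, -32))), -1)) = Mul(2536, Pow(Add(-3333, Add(-5, 16, -192)), -1)) = Mul(2536, Pow(Add(-3333, -181), -1)) = Mul(2536, Pow(-3514, -1)) = Mul(2536, Rational(-1, 3514)) = Rational(-1268, 1757)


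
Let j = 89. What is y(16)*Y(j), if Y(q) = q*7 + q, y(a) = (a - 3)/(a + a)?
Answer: 1157/4 ≈ 289.25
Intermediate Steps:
y(a) = (-3 + a)/(2*a) (y(a) = (-3 + a)/((2*a)) = (-3 + a)*(1/(2*a)) = (-3 + a)/(2*a))
Y(q) = 8*q (Y(q) = 7*q + q = 8*q)
y(16)*Y(j) = ((1/2)*(-3 + 16)/16)*(8*89) = ((1/2)*(1/16)*13)*712 = (13/32)*712 = 1157/4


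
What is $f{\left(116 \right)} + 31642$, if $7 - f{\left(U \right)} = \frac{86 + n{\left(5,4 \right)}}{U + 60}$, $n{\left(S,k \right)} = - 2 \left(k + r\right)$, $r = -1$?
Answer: $\frac{348134}{11} \approx 31649.0$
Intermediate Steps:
$n{\left(S,k \right)} = 2 - 2 k$ ($n{\left(S,k \right)} = - 2 \left(k - 1\right) = - 2 \left(-1 + k\right) = 2 - 2 k$)
$f{\left(U \right)} = 7 - \frac{80}{60 + U}$ ($f{\left(U \right)} = 7 - \frac{86 + \left(2 - 8\right)}{U + 60} = 7 - \frac{86 + \left(2 - 8\right)}{60 + U} = 7 - \frac{86 - 6}{60 + U} = 7 - \frac{80}{60 + U}$)
$f{\left(116 \right)} + 31642 = \frac{340 + 7 \cdot 116}{60 + 116} + 31642 = \frac{340 + 812}{176} + 31642 = \frac{1}{176} \cdot 1152 + 31642 = \frac{72}{11} + 31642 = \frac{348134}{11}$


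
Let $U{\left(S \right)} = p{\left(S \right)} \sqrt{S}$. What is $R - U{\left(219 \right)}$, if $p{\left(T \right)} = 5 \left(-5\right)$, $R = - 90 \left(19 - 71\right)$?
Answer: $4680 + 25 \sqrt{219} \approx 5050.0$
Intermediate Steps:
$R = 4680$ ($R = \left(-90\right) \left(-52\right) = 4680$)
$p{\left(T \right)} = -25$
$U{\left(S \right)} = - 25 \sqrt{S}$
$R - U{\left(219 \right)} = 4680 - - 25 \sqrt{219} = 4680 + 25 \sqrt{219}$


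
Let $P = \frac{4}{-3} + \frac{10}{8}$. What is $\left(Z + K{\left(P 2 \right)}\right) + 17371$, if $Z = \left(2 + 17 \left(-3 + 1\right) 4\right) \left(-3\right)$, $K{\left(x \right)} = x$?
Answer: $\frac{106637}{6} \approx 17773.0$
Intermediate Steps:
$P = - \frac{1}{12}$ ($P = 4 \left(- \frac{1}{3}\right) + 10 \cdot \frac{1}{8} = - \frac{4}{3} + \frac{5}{4} = - \frac{1}{12} \approx -0.083333$)
$Z = 402$ ($Z = \left(2 + 17 \left(\left(-2\right) 4\right)\right) \left(-3\right) = \left(2 + 17 \left(-8\right)\right) \left(-3\right) = \left(2 - 136\right) \left(-3\right) = \left(-134\right) \left(-3\right) = 402$)
$\left(Z + K{\left(P 2 \right)}\right) + 17371 = \left(402 - \frac{1}{6}\right) + 17371 = \frac{2411}{6} + 17371 = \frac{106637}{6}$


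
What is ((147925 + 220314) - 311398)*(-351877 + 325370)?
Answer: -1506684387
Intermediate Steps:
((147925 + 220314) - 311398)*(-351877 + 325370) = (368239 - 311398)*(-26507) = 56841*(-26507) = -1506684387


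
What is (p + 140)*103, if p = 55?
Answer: 20085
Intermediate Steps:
(p + 140)*103 = (55 + 140)*103 = 195*103 = 20085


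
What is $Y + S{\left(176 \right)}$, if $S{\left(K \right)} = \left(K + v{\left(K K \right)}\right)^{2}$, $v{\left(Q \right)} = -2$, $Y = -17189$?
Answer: $13087$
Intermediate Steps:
$S{\left(K \right)} = \left(-2 + K\right)^{2}$ ($S{\left(K \right)} = \left(K - 2\right)^{2} = \left(-2 + K\right)^{2}$)
$Y + S{\left(176 \right)} = -17189 + \left(-2 + 176\right)^{2} = -17189 + 174^{2} = -17189 + 30276 = 13087$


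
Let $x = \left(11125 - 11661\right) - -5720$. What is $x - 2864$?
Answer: $2320$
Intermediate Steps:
$x = 5184$ ($x = -536 + 5720 = 5184$)
$x - 2864 = 5184 - 2864 = 2320$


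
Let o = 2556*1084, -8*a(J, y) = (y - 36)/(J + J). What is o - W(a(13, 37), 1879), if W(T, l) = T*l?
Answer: 576308311/208 ≈ 2.7707e+6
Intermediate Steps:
a(J, y) = -(-36 + y)/(16*J) (a(J, y) = -(y - 36)/(8*(J + J)) = -(-36 + y)/(8*(2*J)) = -(-36 + y)*1/(2*J)/8 = -(-36 + y)/(16*J))
o = 2770704
o - W(a(13, 37), 1879) = 2770704 - (1/16)*(36 - 1*37)/13*1879 = 2770704 - (1/16)*(1/13)*(36 - 37)*1879 = 2770704 - (1/16)*(1/13)*(-1)*1879 = 2770704 - (-1)*1879/208 = 2770704 - 1*(-1879/208) = 2770704 + 1879/208 = 576308311/208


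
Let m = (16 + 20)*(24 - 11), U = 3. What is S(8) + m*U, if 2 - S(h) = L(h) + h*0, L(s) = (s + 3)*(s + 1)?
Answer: 1307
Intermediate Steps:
L(s) = (1 + s)*(3 + s) (L(s) = (3 + s)*(1 + s) = (1 + s)*(3 + s))
S(h) = -1 - h**2 - 4*h (S(h) = 2 - ((3 + h**2 + 4*h) + h*0) = 2 - ((3 + h**2 + 4*h) + 0) = 2 - (3 + h**2 + 4*h) = 2 + (-3 - h**2 - 4*h) = -1 - h**2 - 4*h)
m = 468 (m = 36*13 = 468)
S(8) + m*U = (-1 - 1*8**2 - 4*8) + 468*3 = (-1 - 1*64 - 32) + 1404 = (-1 - 64 - 32) + 1404 = -97 + 1404 = 1307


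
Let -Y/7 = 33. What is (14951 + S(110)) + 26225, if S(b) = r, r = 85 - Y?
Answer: 41492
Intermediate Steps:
Y = -231 (Y = -7*33 = -231)
r = 316 (r = 85 - 1*(-231) = 85 + 231 = 316)
S(b) = 316
(14951 + S(110)) + 26225 = (14951 + 316) + 26225 = 15267 + 26225 = 41492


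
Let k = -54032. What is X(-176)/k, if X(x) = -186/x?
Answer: -93/4754816 ≈ -1.9559e-5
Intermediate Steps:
X(-176)/k = -186/(-176)/(-54032) = -186*(-1/176)*(-1/54032) = (93/88)*(-1/54032) = -93/4754816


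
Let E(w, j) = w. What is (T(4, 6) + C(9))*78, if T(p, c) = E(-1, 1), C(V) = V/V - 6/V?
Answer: -52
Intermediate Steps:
C(V) = 1 - 6/V
T(p, c) = -1
(T(4, 6) + C(9))*78 = (-1 + (-6 + 9)/9)*78 = (-1 + (1/9)*3)*78 = (-1 + 1/3)*78 = -2/3*78 = -52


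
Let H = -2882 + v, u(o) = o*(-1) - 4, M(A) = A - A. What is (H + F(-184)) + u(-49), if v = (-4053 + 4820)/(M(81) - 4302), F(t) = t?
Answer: -12997109/4302 ≈ -3021.2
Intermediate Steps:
M(A) = 0
u(o) = -4 - o (u(o) = -o - 4 = -4 - o)
v = -767/4302 (v = (-4053 + 4820)/(0 - 4302) = 767/(-4302) = 767*(-1/4302) = -767/4302 ≈ -0.17829)
H = -12399131/4302 (H = -2882 - 767/4302 = -12399131/4302 ≈ -2882.2)
(H + F(-184)) + u(-49) = (-12399131/4302 - 184) + (-4 - 1*(-49)) = -13190699/4302 + (-4 + 49) = -13190699/4302 + 45 = -12997109/4302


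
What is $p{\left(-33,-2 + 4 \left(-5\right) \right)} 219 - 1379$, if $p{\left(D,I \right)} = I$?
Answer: $-6197$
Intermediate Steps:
$p{\left(-33,-2 + 4 \left(-5\right) \right)} 219 - 1379 = \left(-2 + 4 \left(-5\right)\right) 219 - 1379 = \left(-2 - 20\right) 219 - 1379 = \left(-22\right) 219 - 1379 = -4818 - 1379 = -6197$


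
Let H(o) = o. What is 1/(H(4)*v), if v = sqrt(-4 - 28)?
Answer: -I*sqrt(2)/32 ≈ -0.044194*I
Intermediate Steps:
v = 4*I*sqrt(2) (v = sqrt(-32) = 4*I*sqrt(2) ≈ 5.6569*I)
1/(H(4)*v) = 1/(4*(4*I*sqrt(2))) = 1/(16*I*sqrt(2)) = -I*sqrt(2)/32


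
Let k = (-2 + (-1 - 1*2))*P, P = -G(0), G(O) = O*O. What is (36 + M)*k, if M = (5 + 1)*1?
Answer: 0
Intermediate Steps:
G(O) = O²
P = 0 (P = -1*0² = -1*0 = 0)
M = 6 (M = 6*1 = 6)
k = 0 (k = (-2 + (-1 - 1*2))*0 = (-2 + (-1 - 2))*0 = (-2 - 3)*0 = -5*0 = 0)
(36 + M)*k = (36 + 6)*0 = 42*0 = 0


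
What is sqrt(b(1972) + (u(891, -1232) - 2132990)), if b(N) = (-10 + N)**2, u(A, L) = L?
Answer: sqrt(1715222) ≈ 1309.7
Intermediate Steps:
sqrt(b(1972) + (u(891, -1232) - 2132990)) = sqrt((-10 + 1972)**2 + (-1232 - 2132990)) = sqrt(1962**2 - 2134222) = sqrt(3849444 - 2134222) = sqrt(1715222)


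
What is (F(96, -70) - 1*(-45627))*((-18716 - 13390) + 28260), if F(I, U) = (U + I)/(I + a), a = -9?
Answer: -5088995150/29 ≈ -1.7548e+8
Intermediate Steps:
F(I, U) = (I + U)/(-9 + I) (F(I, U) = (U + I)/(I - 9) = (I + U)/(-9 + I))
(F(96, -70) - 1*(-45627))*((-18716 - 13390) + 28260) = ((96 - 70)/(-9 + 96) - 1*(-45627))*((-18716 - 13390) + 28260) = (26/87 + 45627)*(-32106 + 28260) = ((1/87)*26 + 45627)*(-3846) = (26/87 + 45627)*(-3846) = (3969575/87)*(-3846) = -5088995150/29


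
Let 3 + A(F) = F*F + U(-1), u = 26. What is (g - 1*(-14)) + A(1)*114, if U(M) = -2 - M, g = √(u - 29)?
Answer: -328 + I*√3 ≈ -328.0 + 1.732*I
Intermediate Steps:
g = I*√3 (g = √(26 - 29) = √(-3) = I*√3 ≈ 1.732*I)
A(F) = -4 + F² (A(F) = -3 + (F*F + (-2 - 1*(-1))) = -3 + (F² + (-2 + 1)) = -3 + (F² - 1) = -3 + (-1 + F²) = -4 + F²)
(g - 1*(-14)) + A(1)*114 = (I*√3 - 1*(-14)) + (-4 + 1²)*114 = (I*√3 + 14) + (-4 + 1)*114 = (14 + I*√3) - 3*114 = (14 + I*√3) - 342 = -328 + I*√3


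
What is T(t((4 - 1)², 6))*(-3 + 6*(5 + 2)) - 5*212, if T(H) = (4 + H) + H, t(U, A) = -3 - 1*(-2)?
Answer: -982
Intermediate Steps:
t(U, A) = -1 (t(U, A) = -3 + 2 = -1)
T(H) = 4 + 2*H
T(t((4 - 1)², 6))*(-3 + 6*(5 + 2)) - 5*212 = (4 + 2*(-1))*(-3 + 6*(5 + 2)) - 5*212 = (4 - 2)*(-3 + 6*7) - 1060 = 2*(-3 + 42) - 1060 = 2*39 - 1060 = 78 - 1060 = -982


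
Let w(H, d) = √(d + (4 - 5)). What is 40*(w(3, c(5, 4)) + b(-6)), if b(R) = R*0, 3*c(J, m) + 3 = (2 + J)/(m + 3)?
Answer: 40*I*√15/3 ≈ 51.64*I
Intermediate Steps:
c(J, m) = -1 + (2 + J)/(3*(3 + m)) (c(J, m) = -1 + ((2 + J)/(m + 3))/3 = -1 + ((2 + J)/(3 + m))/3 = -1 + (2 + J)/(3*(3 + m)))
w(H, d) = √(-1 + d) (w(H, d) = √(d - 1) = √(-1 + d))
b(R) = 0
40*(w(3, c(5, 4)) + b(-6)) = 40*(√(-1 + (-7 + 5 - 3*4)/(3*(3 + 4))) + 0) = 40*(√(-1 + (⅓)*(-7 + 5 - 12)/7) + 0) = 40*(√(-1 + (⅓)*(⅐)*(-14)) + 0) = 40*(√(-1 - ⅔) + 0) = 40*(√(-5/3) + 0) = 40*(I*√15/3 + 0) = 40*(I*√15/3) = 40*I*√15/3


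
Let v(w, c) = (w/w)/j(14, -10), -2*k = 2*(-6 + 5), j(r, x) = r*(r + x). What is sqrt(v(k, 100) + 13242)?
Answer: sqrt(10381742)/28 ≈ 115.07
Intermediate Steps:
k = 1 (k = -(-6 + 5) = -(-1) = -1/2*(-2) = 1)
v(w, c) = 1/56 (v(w, c) = (w/w)/((14*(14 - 10))) = 1/(14*4) = 1/56)
sqrt(v(k, 100) + 13242) = sqrt(1/56 + 13242) = sqrt(741553/56) = sqrt(10381742)/28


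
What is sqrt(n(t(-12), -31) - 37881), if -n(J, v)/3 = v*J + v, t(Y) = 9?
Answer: I*sqrt(36951) ≈ 192.23*I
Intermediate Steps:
n(J, v) = -3*v - 3*J*v (n(J, v) = -3*(v*J + v) = -3*(J*v + v) = -3*(v + J*v) = -3*v - 3*J*v)
sqrt(n(t(-12), -31) - 37881) = sqrt(-3*(-31)*(1 + 9) - 37881) = sqrt(-3*(-31)*10 - 37881) = sqrt(930 - 37881) = sqrt(-36951) = I*sqrt(36951)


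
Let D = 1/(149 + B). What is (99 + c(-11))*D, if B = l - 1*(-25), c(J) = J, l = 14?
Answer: 22/47 ≈ 0.46809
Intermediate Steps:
B = 39 (B = 14 - 1*(-25) = 14 + 25 = 39)
D = 1/188 (D = 1/(149 + 39) = 1/188 ≈ 0.0053191)
(99 + c(-11))*D = (99 - 11)*(1/188) = 88*(1/188) = 22/47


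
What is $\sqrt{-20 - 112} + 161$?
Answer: $161 + 2 i \sqrt{33} \approx 161.0 + 11.489 i$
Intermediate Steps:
$\sqrt{-20 - 112} + 161 = \sqrt{-132} + 161 = 2 i \sqrt{33} + 161 = 161 + 2 i \sqrt{33}$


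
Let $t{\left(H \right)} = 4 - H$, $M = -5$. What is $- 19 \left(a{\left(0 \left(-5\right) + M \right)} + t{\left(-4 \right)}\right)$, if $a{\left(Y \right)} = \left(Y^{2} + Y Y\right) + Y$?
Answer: $-1007$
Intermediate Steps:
$a{\left(Y \right)} = Y + 2 Y^{2}$ ($a{\left(Y \right)} = \left(Y^{2} + Y^{2}\right) + Y = 2 Y^{2} + Y = Y + 2 Y^{2}$)
$- 19 \left(a{\left(0 \left(-5\right) + M \right)} + t{\left(-4 \right)}\right) = - 19 \left(\left(0 \left(-5\right) - 5\right) \left(1 + 2 \left(0 \left(-5\right) - 5\right)\right) + \left(4 - -4\right)\right) = - 19 \left(\left(0 - 5\right) \left(1 + 2 \left(0 - 5\right)\right) + \left(4 + 4\right)\right) = - 19 \left(- 5 \left(1 + 2 \left(-5\right)\right) + 8\right) = - 19 \left(- 5 \left(1 - 10\right) + 8\right) = - 19 \left(\left(-5\right) \left(-9\right) + 8\right) = - 19 \left(45 + 8\right) = \left(-19\right) 53 = -1007$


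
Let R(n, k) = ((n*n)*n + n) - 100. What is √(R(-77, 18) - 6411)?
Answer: I*√463121 ≈ 680.53*I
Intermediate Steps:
R(n, k) = -100 + n + n³ (R(n, k) = (n²*n + n) - 100 = (n³ + n) - 100 = (n + n³) - 100 = -100 + n + n³)
√(R(-77, 18) - 6411) = √((-100 - 77 + (-77)³) - 6411) = √((-100 - 77 - 456533) - 6411) = √(-456710 - 6411) = √(-463121) = I*√463121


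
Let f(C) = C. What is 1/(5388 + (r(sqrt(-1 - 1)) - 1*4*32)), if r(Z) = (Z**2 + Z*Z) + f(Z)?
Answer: 2628/13812769 - I*sqrt(2)/27625538 ≈ 0.00019026 - 5.1192e-8*I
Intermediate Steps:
r(Z) = Z + 2*Z**2 (r(Z) = (Z**2 + Z*Z) + Z = (Z**2 + Z**2) + Z = 2*Z**2 + Z = Z + 2*Z**2)
1/(5388 + (r(sqrt(-1 - 1)) - 1*4*32)) = 1/(5388 + (sqrt(-1 - 1)*(1 + 2*sqrt(-1 - 1)) - 1*4*32)) = 1/(5388 + (sqrt(-2)*(1 + 2*sqrt(-2)) - 4*32)) = 1/(5388 + ((I*sqrt(2))*(1 + 2*(I*sqrt(2))) - 128)) = 1/(5388 + ((I*sqrt(2))*(1 + 2*I*sqrt(2)) - 128)) = 1/(5388 + (I*sqrt(2)*(1 + 2*I*sqrt(2)) - 128)) = 1/(5388 + (-128 + I*sqrt(2)*(1 + 2*I*sqrt(2)))) = 1/(5260 + I*sqrt(2)*(1 + 2*I*sqrt(2)))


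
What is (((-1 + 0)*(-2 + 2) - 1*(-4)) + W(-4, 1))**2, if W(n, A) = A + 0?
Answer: 25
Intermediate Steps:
W(n, A) = A
(((-1 + 0)*(-2 + 2) - 1*(-4)) + W(-4, 1))**2 = (((-1 + 0)*(-2 + 2) - 1*(-4)) + 1)**2 = ((-1*0 + 4) + 1)**2 = ((0 + 4) + 1)**2 = (4 + 1)**2 = 5**2 = 25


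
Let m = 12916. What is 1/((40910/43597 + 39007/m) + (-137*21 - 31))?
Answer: -563098852/1635262479877 ≈ -0.00034435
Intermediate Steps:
1/((40910/43597 + 39007/m) + (-137*21 - 31)) = 1/((40910/43597 + 39007/12916) + (-137*21 - 31)) = 1/((40910*(1/43597) + 39007*(1/12916)) + (-2877 - 31)) = 1/((40910/43597 + 39007/12916) - 2908) = 1/(2228981739/563098852 - 2908) = 1/(-1635262479877/563098852) = -563098852/1635262479877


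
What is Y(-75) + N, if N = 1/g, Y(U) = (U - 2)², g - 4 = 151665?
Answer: 899245502/151669 ≈ 5929.0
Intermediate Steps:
g = 151669 (g = 4 + 151665 = 151669)
Y(U) = (-2 + U)²
N = 1/151669 ≈ 6.5933e-6
Y(-75) + N = (-2 - 75)² + 1/151669 = (-77)² + 1/151669 = 5929 + 1/151669 = 899245502/151669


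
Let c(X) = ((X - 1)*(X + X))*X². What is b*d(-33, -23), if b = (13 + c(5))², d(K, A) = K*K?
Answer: 1117498041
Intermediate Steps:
d(K, A) = K²
c(X) = 2*X³*(-1 + X) (c(X) = ((-1 + X)*(2*X))*X² = (2*X*(-1 + X))*X² = 2*X³*(-1 + X))
b = 1026169 (b = (13 + 2*5³*(-1 + 5))² = (13 + 2*125*4)² = (13 + 1000)² = 1013² = 1026169)
b*d(-33, -23) = 1026169*(-33)² = 1026169*1089 = 1117498041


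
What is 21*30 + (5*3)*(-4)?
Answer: 570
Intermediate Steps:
21*30 + (5*3)*(-4) = 630 + 15*(-4) = 630 - 60 = 570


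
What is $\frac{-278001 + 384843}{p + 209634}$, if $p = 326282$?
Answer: $\frac{53421}{267958} \approx 0.19936$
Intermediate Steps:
$\frac{-278001 + 384843}{p + 209634} = \frac{-278001 + 384843}{326282 + 209634} = \frac{106842}{535916} = 106842 \cdot \frac{1}{535916} = \frac{53421}{267958}$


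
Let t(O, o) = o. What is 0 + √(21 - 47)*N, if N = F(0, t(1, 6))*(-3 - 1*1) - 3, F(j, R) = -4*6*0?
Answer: -3*I*√26 ≈ -15.297*I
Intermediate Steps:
F(j, R) = 0 (F(j, R) = -24*0 = 0)
N = -3 (N = 0*(-3 - 1*1) - 3 = 0*(-3 - 1) - 3 = 0*(-4) - 3 = 0 - 3 = -3)
0 + √(21 - 47)*N = 0 + √(21 - 47)*(-3) = 0 + √(-26)*(-3) = 0 + (I*√26)*(-3) = 0 - 3*I*√26 = -3*I*√26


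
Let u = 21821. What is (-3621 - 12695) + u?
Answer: 5505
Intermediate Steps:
(-3621 - 12695) + u = (-3621 - 12695) + 21821 = -16316 + 21821 = 5505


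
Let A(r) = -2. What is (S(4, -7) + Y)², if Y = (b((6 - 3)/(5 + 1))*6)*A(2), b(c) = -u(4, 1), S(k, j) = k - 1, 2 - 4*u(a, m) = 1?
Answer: 36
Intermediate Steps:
u(a, m) = ¼ (u(a, m) = ½ - ¼*1 = ½ - ¼ = ¼)
S(k, j) = -1 + k
b(c) = -¼ (b(c) = -1*¼ = -¼)
Y = 3 (Y = -¼*6*(-2) = -3/2*(-2) = 3)
(S(4, -7) + Y)² = ((-1 + 4) + 3)² = (3 + 3)² = 6² = 36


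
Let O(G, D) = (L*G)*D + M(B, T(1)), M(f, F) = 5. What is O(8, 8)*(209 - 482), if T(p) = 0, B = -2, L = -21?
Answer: 365547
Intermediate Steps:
O(G, D) = 5 - 21*D*G (O(G, D) = (-21*G)*D + 5 = -21*D*G + 5 = 5 - 21*D*G)
O(8, 8)*(209 - 482) = (5 - 21*8*8)*(209 - 482) = (5 - 1344)*(-273) = -1339*(-273) = 365547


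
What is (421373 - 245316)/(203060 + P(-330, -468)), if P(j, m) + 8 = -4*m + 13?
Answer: 176057/204937 ≈ 0.85908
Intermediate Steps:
P(j, m) = 5 - 4*m (P(j, m) = -8 + (-4*m + 13) = -8 + (13 - 4*m) = 5 - 4*m)
(421373 - 245316)/(203060 + P(-330, -468)) = (421373 - 245316)/(203060 + (5 - 4*(-468))) = 176057/(203060 + (5 + 1872)) = 176057/(203060 + 1877) = 176057/204937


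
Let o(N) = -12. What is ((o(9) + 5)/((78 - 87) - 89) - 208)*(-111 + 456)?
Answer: -1004295/14 ≈ -71735.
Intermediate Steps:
((o(9) + 5)/((78 - 87) - 89) - 208)*(-111 + 456) = ((-12 + 5)/((78 - 87) - 89) - 208)*(-111 + 456) = (-7/(-9 - 89) - 208)*345 = (-7/(-98) - 208)*345 = (-7*(-1/98) - 208)*345 = (1/14 - 208)*345 = -2911/14*345 = -1004295/14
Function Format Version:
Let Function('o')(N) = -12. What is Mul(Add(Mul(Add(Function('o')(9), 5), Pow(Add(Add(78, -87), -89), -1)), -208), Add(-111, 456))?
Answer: Rational(-1004295, 14) ≈ -71735.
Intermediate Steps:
Mul(Add(Mul(Add(Function('o')(9), 5), Pow(Add(Add(78, -87), -89), -1)), -208), Add(-111, 456)) = Mul(Add(Mul(Add(-12, 5), Pow(Add(Add(78, -87), -89), -1)), -208), Add(-111, 456)) = Mul(Add(Mul(-7, Pow(Add(-9, -89), -1)), -208), 345) = Mul(Add(Mul(-7, Pow(-98, -1)), -208), 345) = Mul(Add(Mul(-7, Rational(-1, 98)), -208), 345) = Mul(Add(Rational(1, 14), -208), 345) = Mul(Rational(-2911, 14), 345) = Rational(-1004295, 14)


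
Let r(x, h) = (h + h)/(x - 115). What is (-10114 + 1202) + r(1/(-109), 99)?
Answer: -55871207/6268 ≈ -8913.7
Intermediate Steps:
r(x, h) = 2*h/(-115 + x) (r(x, h) = (2*h)/(-115 + x) = 2*h/(-115 + x))
(-10114 + 1202) + r(1/(-109), 99) = (-10114 + 1202) + 2*99/(-115 + 1/(-109)) = -8912 + 2*99/(-115 - 1/109) = -8912 + 2*99/(-12536/109) = -8912 + 2*99*(-109/12536) = -8912 - 10791/6268 = -55871207/6268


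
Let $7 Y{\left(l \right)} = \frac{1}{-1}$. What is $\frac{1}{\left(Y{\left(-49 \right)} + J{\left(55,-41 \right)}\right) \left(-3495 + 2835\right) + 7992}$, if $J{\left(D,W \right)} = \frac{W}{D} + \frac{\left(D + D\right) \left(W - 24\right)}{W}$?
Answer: $- \frac{287}{30571032} \approx -9.388 \cdot 10^{-6}$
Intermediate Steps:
$Y{\left(l \right)} = - \frac{1}{7}$ ($Y{\left(l \right)} = \frac{1}{7 \left(-1\right)} = \frac{1}{7} \left(-1\right) = - \frac{1}{7}$)
$J{\left(D,W \right)} = \frac{W}{D} + \frac{2 D \left(-24 + W\right)}{W}$
$\frac{1}{\left(Y{\left(-49 \right)} + J{\left(55,-41 \right)}\right) \left(-3495 + 2835\right) + 7992} = \frac{1}{\left(- \frac{1}{7} - \left(-110 - \frac{2640}{41} + \frac{41}{55}\right)\right) \left(-3495 + 2835\right) + 7992} = \frac{1}{\left(- \frac{1}{7} - \left(- \frac{6009}{55} - \frac{2640}{41}\right)\right) \left(-660\right) + 7992} = \frac{1}{\left(- \frac{1}{7} + \left(110 - \frac{41}{55} + \frac{2640}{41}\right)\right) \left(-660\right) + 7992} = \frac{1}{\left(- \frac{1}{7} + \frac{391569}{2255}\right) \left(-660\right) + 7992} = \frac{1}{\frac{2738728}{15785} \left(-660\right) + 7992} = \frac{1}{- \frac{32864736}{287} + 7992} = \frac{1}{- \frac{30571032}{287}} = - \frac{287}{30571032}$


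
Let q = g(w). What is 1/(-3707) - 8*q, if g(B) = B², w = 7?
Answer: -1453145/3707 ≈ -392.00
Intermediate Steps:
q = 49 (q = 7² = 49)
1/(-3707) - 8*q = 1/(-3707) - 8*49 = -1/3707 - 392 = -1453145/3707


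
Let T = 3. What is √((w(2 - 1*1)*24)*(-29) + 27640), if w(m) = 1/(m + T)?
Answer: √27466 ≈ 165.73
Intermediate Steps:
w(m) = 1/(3 + m) (w(m) = 1/(m + 3) = 1/(3 + m))
√((w(2 - 1*1)*24)*(-29) + 27640) = √((24/(3 + (2 - 1*1)))*(-29) + 27640) = √((24/(3 + (2 - 1)))*(-29) + 27640) = √((24/(3 + 1))*(-29) + 27640) = √((24/4)*(-29) + 27640) = √(((¼)*24)*(-29) + 27640) = √(6*(-29) + 27640) = √(-174 + 27640) = √27466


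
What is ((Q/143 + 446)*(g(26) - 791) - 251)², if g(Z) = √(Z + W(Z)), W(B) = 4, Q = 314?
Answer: 2573926531536145/20449 - 6503115930360*√30/20449 ≈ 1.2413e+11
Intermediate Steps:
g(Z) = √(4 + Z) (g(Z) = √(Z + 4) = √(4 + Z))
((Q/143 + 446)*(g(26) - 791) - 251)² = ((314/143 + 446)*(√(4 + 26) - 791) - 251)² = ((314*(1/143) + 446)*(√30 - 791) - 251)² = ((314/143 + 446)*(-791 + √30) - 251)² = (64092*(-791 + √30)/143 - 251)² = ((-50696772/143 + 64092*√30/143) - 251)² = (-50732665/143 + 64092*√30/143)²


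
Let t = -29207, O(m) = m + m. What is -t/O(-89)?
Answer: -29207/178 ≈ -164.08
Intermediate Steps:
O(m) = 2*m
-t/O(-89) = -(-29207)/(2*(-89)) = -(-29207)/(-178) = -(-29207)*(-1)/178 = -1*29207/178 = -29207/178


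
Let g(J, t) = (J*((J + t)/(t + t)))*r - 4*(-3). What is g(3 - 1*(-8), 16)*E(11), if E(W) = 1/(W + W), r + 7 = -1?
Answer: -249/88 ≈ -2.8295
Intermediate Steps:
r = -8 (r = -7 - 1 = -8)
g(J, t) = 12 - 4*J*(J + t)/t (g(J, t) = (J*((J + t)/(t + t)))*(-8) - 4*(-3) = (J*((J + t)/((2*t))))*(-8) + 12 = (J*((J + t)*(1/(2*t))))*(-8) + 12 = (J*((J + t)/(2*t)))*(-8) + 12 = (J*(J + t)/(2*t))*(-8) + 12 = -4*J*(J + t)/t + 12 = 12 - 4*J*(J + t)/t)
E(W) = 1/(2*W)
g(3 - 1*(-8), 16)*E(11) = (12 - 4*(3 - 1*(-8)) - 4*(3 - 1*(-8))²/16)*((½)/11) = (12 - 4*(3 + 8) - 4*(3 + 8)²*1/16)*((½)*(1/11)) = (12 - 4*11 - 4*11²*1/16)*(1/22) = (12 - 44 - 4*121*1/16)*(1/22) = (12 - 44 - 121/4)*(1/22) = -249/4*1/22 = -249/88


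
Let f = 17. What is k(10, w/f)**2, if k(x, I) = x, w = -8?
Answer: 100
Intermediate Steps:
k(10, w/f)**2 = 10**2 = 100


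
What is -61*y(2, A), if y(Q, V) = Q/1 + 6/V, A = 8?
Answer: -671/4 ≈ -167.75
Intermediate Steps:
y(Q, V) = Q + 6/V (y(Q, V) = Q*1 + 6/V = Q + 6/V)
-61*y(2, A) = -61*(2 + 6/8) = -61*(2 + 6*(1/8)) = -61*(2 + 3/4) = -61*11/4 = -671/4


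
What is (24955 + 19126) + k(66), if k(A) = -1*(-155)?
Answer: 44236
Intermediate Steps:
k(A) = 155
(24955 + 19126) + k(66) = (24955 + 19126) + 155 = 44081 + 155 = 44236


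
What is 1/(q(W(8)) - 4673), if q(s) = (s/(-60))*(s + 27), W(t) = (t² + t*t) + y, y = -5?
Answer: -2/9961 ≈ -0.00020078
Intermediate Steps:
W(t) = -5 + 2*t² (W(t) = (t² + t*t) - 5 = (t² + t²) - 5 = 2*t² - 5 = -5 + 2*t²)
q(s) = -s*(27 + s)/60 (q(s) = (s*(-1/60))*(27 + s) = (-s/60)*(27 + s) = -s*(27 + s)/60)
1/(q(W(8)) - 4673) = 1/(-(-5 + 2*8²)*(27 + (-5 + 2*8²))/60 - 4673) = 1/(-(-5 + 2*64)*(27 + (-5 + 2*64))/60 - 4673) = 1/(-(-5 + 128)*(27 + (-5 + 128))/60 - 4673) = 1/(-1/60*123*(27 + 123) - 4673) = 1/(-1/60*123*150 - 4673) = 1/(-615/2 - 4673) = 1/(-9961/2) = -2/9961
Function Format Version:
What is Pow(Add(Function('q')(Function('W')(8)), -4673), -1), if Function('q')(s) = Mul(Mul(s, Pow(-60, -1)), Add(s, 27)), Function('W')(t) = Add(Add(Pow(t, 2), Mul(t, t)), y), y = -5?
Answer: Rational(-2, 9961) ≈ -0.00020078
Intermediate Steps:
Function('W')(t) = Add(-5, Mul(2, Pow(t, 2))) (Function('W')(t) = Add(Add(Pow(t, 2), Mul(t, t)), -5) = Add(Add(Pow(t, 2), Pow(t, 2)), -5) = Add(Mul(2, Pow(t, 2)), -5) = Add(-5, Mul(2, Pow(t, 2))))
Function('q')(s) = Mul(Rational(-1, 60), s, Add(27, s)) (Function('q')(s) = Mul(Mul(s, Rational(-1, 60)), Add(27, s)) = Mul(Mul(Rational(-1, 60), s), Add(27, s)) = Mul(Rational(-1, 60), s, Add(27, s)))
Pow(Add(Function('q')(Function('W')(8)), -4673), -1) = Pow(Add(Mul(Rational(-1, 60), Add(-5, Mul(2, Pow(8, 2))), Add(27, Add(-5, Mul(2, Pow(8, 2))))), -4673), -1) = Pow(Add(Mul(Rational(-1, 60), Add(-5, Mul(2, 64)), Add(27, Add(-5, Mul(2, 64)))), -4673), -1) = Pow(Add(Mul(Rational(-1, 60), Add(-5, 128), Add(27, Add(-5, 128))), -4673), -1) = Pow(Add(Mul(Rational(-1, 60), 123, Add(27, 123)), -4673), -1) = Pow(Add(Mul(Rational(-1, 60), 123, 150), -4673), -1) = Pow(Add(Rational(-615, 2), -4673), -1) = Pow(Rational(-9961, 2), -1) = Rational(-2, 9961)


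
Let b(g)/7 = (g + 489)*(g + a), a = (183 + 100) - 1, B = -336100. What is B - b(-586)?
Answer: -542516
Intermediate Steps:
a = 282 (a = 283 - 1 = 282)
b(g) = 7*(282 + g)*(489 + g) (b(g) = 7*((g + 489)*(g + 282)) = 7*((489 + g)*(282 + g)) = 7*((282 + g)*(489 + g)) = 7*(282 + g)*(489 + g))
B - b(-586) = -336100 - (965286 + 7*(-586)**2 + 5397*(-586)) = -336100 - (965286 + 7*343396 - 3162642) = -336100 - (965286 + 2403772 - 3162642) = -336100 - 1*206416 = -336100 - 206416 = -542516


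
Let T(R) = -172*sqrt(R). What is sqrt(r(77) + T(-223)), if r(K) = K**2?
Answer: sqrt(5929 - 172*I*sqrt(223)) ≈ 78.71 - 16.316*I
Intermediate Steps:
sqrt(r(77) + T(-223)) = sqrt(77**2 - 172*I*sqrt(223)) = sqrt(5929 - 172*I*sqrt(223))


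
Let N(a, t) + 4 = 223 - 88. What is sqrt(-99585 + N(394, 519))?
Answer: I*sqrt(99454) ≈ 315.36*I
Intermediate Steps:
N(a, t) = 131 (N(a, t) = -4 + (223 - 88) = -4 + 135 = 131)
sqrt(-99585 + N(394, 519)) = sqrt(-99585 + 131) = sqrt(-99454) = I*sqrt(99454)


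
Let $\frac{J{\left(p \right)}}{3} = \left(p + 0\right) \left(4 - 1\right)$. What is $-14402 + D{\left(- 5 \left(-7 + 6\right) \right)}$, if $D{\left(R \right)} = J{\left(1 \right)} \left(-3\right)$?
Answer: $-14429$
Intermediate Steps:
$J{\left(p \right)} = 9 p$ ($J{\left(p \right)} = 3 \left(p + 0\right) \left(4 - 1\right) = 3 p 3 = 3 \cdot 3 p = 9 p$)
$D{\left(R \right)} = -27$ ($D{\left(R \right)} = 9 \cdot 1 \left(-3\right) = 9 \left(-3\right) = -27$)
$-14402 + D{\left(- 5 \left(-7 + 6\right) \right)} = -14402 - 27 = -14429$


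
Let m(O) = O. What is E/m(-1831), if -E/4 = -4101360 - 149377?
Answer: -17002948/1831 ≈ -9286.2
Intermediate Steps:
E = 17002948 (E = -4*(-4101360 - 149377) = -4*(-4250737) = 17002948)
E/m(-1831) = 17002948/(-1831) = 17002948*(-1/1831) = -17002948/1831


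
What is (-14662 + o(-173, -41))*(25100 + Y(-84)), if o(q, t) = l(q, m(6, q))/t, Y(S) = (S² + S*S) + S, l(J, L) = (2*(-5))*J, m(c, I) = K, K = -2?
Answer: -23589175616/41 ≈ -5.7535e+8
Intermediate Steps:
m(c, I) = -2
l(J, L) = -10*J
Y(S) = S + 2*S² (Y(S) = (S² + S²) + S = 2*S² + S = S + 2*S²)
o(q, t) = -10*q/t (o(q, t) = (-10*q)/t = -10*q/t)
(-14662 + o(-173, -41))*(25100 + Y(-84)) = (-14662 - 10*(-173)/(-41))*(25100 - 84*(1 + 2*(-84))) = (-14662 - 10*(-173)*(-1/41))*(25100 - 84*(1 - 168)) = (-14662 - 1730/41)*(25100 - 84*(-167)) = -602872*(25100 + 14028)/41 = -602872/41*39128 = -23589175616/41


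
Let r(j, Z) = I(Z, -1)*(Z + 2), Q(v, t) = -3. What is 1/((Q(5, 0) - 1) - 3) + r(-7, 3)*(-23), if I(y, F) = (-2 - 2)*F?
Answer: -3221/7 ≈ -460.14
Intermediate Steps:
I(y, F) = -4*F
r(j, Z) = 8 + 4*Z (r(j, Z) = (-4*(-1))*(Z + 2) = 4*(2 + Z) = 8 + 4*Z)
1/((Q(5, 0) - 1) - 3) + r(-7, 3)*(-23) = 1/((-3 - 1) - 3) + (8 + 4*3)*(-23) = 1/(-4 - 3) + (8 + 12)*(-23) = 1/(-7) + 20*(-23) = -1/7 - 460 = -3221/7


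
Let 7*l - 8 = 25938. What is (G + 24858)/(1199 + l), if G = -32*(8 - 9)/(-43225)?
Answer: 1074487018/212043325 ≈ 5.0673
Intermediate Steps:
l = 25946/7 (l = 8/7 + (⅐)*25938 = 8/7 + 25938/7 = 25946/7 ≈ 3706.6)
G = -32/43225 (G = -32*(-1)*(-1/43225) = 32*(-1/43225) = -32/43225 ≈ -0.00074031)
(G + 24858)/(1199 + l) = (-32/43225 + 24858)/(1199 + 25946/7) = 1074487018/(43225*(34339/7)) = (1074487018/43225)*(7/34339) = 1074487018/212043325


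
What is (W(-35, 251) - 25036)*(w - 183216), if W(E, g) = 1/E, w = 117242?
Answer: 57810443214/35 ≈ 1.6517e+9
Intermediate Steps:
(W(-35, 251) - 25036)*(w - 183216) = (1/(-35) - 25036)*(117242 - 183216) = (-1/35 - 25036)*(-65974) = -876261/35*(-65974) = 57810443214/35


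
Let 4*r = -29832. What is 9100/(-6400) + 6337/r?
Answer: -542123/238656 ≈ -2.2716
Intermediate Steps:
r = -7458 (r = (1/4)*(-29832) = -7458)
9100/(-6400) + 6337/r = 9100/(-6400) + 6337/(-7458) = 9100*(-1/6400) + 6337*(-1/7458) = -91/64 - 6337/7458 = -542123/238656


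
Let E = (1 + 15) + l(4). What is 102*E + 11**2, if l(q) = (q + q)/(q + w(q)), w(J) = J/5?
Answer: 1923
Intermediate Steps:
w(J) = J/5 (w(J) = J*(1/5) = J/5)
l(q) = 5/3 (l(q) = (q + q)/(q + q/5) = (2*q)/((6*q/5)) = (2*q)*(5/(6*q)) = 5/3)
E = 53/3 (E = (1 + 15) + 5/3 = 16 + 5/3 = 53/3 ≈ 17.667)
102*E + 11**2 = 102*(53/3) + 11**2 = 1802 + 121 = 1923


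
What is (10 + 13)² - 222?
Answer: 307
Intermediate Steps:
(10 + 13)² - 222 = 23² - 222 = 529 - 222 = 307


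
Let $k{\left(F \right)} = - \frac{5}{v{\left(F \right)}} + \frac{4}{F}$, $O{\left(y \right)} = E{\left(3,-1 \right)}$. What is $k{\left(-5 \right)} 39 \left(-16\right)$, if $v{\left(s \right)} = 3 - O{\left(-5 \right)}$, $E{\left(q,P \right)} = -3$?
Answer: $\frac{5096}{5} \approx 1019.2$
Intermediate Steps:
$O{\left(y \right)} = -3$
$v{\left(s \right)} = 6$ ($v{\left(s \right)} = 3 - -3 = 3 + 3 = 6$)
$k{\left(F \right)} = - \frac{5}{6} + \frac{4}{F}$
$k{\left(-5 \right)} 39 \left(-16\right) = \left(- \frac{5}{6} + \frac{4}{-5}\right) 39 \left(-16\right) = \left(- \frac{5}{6} + 4 \left(- \frac{1}{5}\right)\right) 39 \left(-16\right) = \left(- \frac{5}{6} - \frac{4}{5}\right) 39 \left(-16\right) = \left(- \frac{49}{30}\right) 39 \left(-16\right) = \left(- \frac{637}{10}\right) \left(-16\right) = \frac{5096}{5}$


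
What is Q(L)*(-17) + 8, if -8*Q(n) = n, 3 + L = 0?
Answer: 13/8 ≈ 1.6250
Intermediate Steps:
L = -3 (L = -3 + 0 = -3)
Q(n) = -n/8
Q(L)*(-17) + 8 = -1/8*(-3)*(-17) + 8 = (3/8)*(-17) + 8 = -51/8 + 8 = 13/8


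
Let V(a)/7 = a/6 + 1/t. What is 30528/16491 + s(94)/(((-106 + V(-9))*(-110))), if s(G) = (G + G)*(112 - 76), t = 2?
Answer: 81845688/34163855 ≈ 2.3957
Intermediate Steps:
V(a) = 7/2 + 7*a/6 (V(a) = 7*(a/6 + 1/2) = 7*(1/2 + a/6) = 7/2 + 7*a/6)
s(G) = 72*G (s(G) = (2*G)*36 = 72*G)
30528/16491 + s(94)/(((-106 + V(-9))*(-110))) = 30528/16491 + (72*94)/(((-106 + (7/2 + (7/6)*(-9)))*(-110))) = 30528*(1/16491) + 6768/(((-106 + (7/2 - 21/2))*(-110))) = 10176/5497 + 6768/(((-106 - 7)*(-110))) = 10176/5497 + 6768/((-113*(-110))) = 10176/5497 + 6768/12430 = 10176/5497 + 6768*(1/12430) = 10176/5497 + 3384/6215 = 81845688/34163855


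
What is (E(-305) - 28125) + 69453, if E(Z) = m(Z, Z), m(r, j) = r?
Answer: 41023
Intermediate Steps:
E(Z) = Z
(E(-305) - 28125) + 69453 = (-305 - 28125) + 69453 = -28430 + 69453 = 41023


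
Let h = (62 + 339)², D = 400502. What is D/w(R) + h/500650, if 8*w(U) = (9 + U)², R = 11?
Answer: 4010387327/500650 ≈ 8010.4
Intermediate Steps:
w(U) = (9 + U)²/8
h = 160801 (h = 401² = 160801)
D/w(R) + h/500650 = 400502/(((9 + 11)²/8)) + 160801/500650 = 400502/(((⅛)*20²)) + 160801*(1/500650) = 400502/(((⅛)*400)) + 160801/500650 = 400502/50 + 160801/500650 = 400502*(1/50) + 160801/500650 = 200251/25 + 160801/500650 = 4010387327/500650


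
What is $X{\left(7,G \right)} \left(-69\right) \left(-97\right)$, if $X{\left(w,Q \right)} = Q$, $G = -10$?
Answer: $-66930$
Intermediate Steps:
$X{\left(7,G \right)} \left(-69\right) \left(-97\right) = \left(-10\right) \left(-69\right) \left(-97\right) = 690 \left(-97\right) = -66930$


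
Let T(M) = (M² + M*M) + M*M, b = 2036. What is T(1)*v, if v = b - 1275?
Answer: 2283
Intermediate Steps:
T(M) = 3*M² (T(M) = (M² + M²) + M² = 2*M² + M² = 3*M²)
v = 761 (v = 2036 - 1275 = 761)
T(1)*v = (3*1²)*761 = (3*1)*761 = 3*761 = 2283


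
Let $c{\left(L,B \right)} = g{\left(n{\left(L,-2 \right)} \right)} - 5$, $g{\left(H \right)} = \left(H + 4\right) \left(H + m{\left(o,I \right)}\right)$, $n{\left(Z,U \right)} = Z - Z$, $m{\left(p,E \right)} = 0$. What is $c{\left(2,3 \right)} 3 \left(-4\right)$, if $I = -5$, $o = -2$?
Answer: $60$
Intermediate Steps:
$n{\left(Z,U \right)} = 0$
$g{\left(H \right)} = H \left(4 + H\right)$ ($g{\left(H \right)} = \left(H + 4\right) \left(H + 0\right) = \left(4 + H\right) H = H \left(4 + H\right)$)
$c{\left(L,B \right)} = -5$ ($c{\left(L,B \right)} = 0 \left(4 + 0\right) - 5 = 0 \cdot 4 - 5 = 0 - 5 = -5$)
$c{\left(2,3 \right)} 3 \left(-4\right) = \left(-5\right) 3 \left(-4\right) = \left(-15\right) \left(-4\right) = 60$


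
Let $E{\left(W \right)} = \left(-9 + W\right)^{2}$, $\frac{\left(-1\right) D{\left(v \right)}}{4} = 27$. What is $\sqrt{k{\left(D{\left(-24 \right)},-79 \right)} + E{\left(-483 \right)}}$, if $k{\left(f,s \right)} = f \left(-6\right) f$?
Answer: $12 \sqrt{1195} \approx 414.83$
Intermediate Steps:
$D{\left(v \right)} = -108$ ($D{\left(v \right)} = \left(-4\right) 27 = -108$)
$k{\left(f,s \right)} = - 6 f^{2}$ ($k{\left(f,s \right)} = - 6 f f = - 6 f^{2}$)
$\sqrt{k{\left(D{\left(-24 \right)},-79 \right)} + E{\left(-483 \right)}} = \sqrt{- 6 \left(-108\right)^{2} + \left(-9 - 483\right)^{2}} = \sqrt{\left(-6\right) 11664 + \left(-492\right)^{2}} = \sqrt{-69984 + 242064} = \sqrt{172080} = 12 \sqrt{1195}$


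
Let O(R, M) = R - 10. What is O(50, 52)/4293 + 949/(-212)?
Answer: -76709/17172 ≈ -4.4671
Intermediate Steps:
O(R, M) = -10 + R
O(50, 52)/4293 + 949/(-212) = (-10 + 50)/4293 + 949/(-212) = 40*(1/4293) + 949*(-1/212) = 40/4293 - 949/212 = -76709/17172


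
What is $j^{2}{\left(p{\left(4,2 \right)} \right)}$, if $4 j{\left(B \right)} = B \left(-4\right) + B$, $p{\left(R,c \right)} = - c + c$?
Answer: $0$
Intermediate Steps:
$p{\left(R,c \right)} = 0$
$j{\left(B \right)} = - \frac{3 B}{4}$ ($j{\left(B \right)} = \frac{B \left(-4\right) + B}{4} = \frac{- 4 B + B}{4} = \frac{\left(-3\right) B}{4} = - \frac{3 B}{4}$)
$j^{2}{\left(p{\left(4,2 \right)} \right)} = \left(\left(- \frac{3}{4}\right) 0\right)^{2} = 0^{2} = 0$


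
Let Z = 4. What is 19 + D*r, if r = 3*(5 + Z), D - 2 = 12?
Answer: 397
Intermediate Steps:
D = 14 (D = 2 + 12 = 14)
r = 27 (r = 3*(5 + 4) = 3*9 = 27)
19 + D*r = 19 + 14*27 = 19 + 378 = 397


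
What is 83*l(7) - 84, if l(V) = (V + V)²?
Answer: 16184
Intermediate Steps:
l(V) = 4*V² (l(V) = (2*V)² = 4*V²)
83*l(7) - 84 = 83*(4*7²) - 84 = 83*(4*49) - 84 = 83*196 - 84 = 16268 - 84 = 16184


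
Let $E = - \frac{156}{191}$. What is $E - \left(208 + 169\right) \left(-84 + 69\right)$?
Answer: $\frac{1079949}{191} \approx 5654.2$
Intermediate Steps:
$E = - \frac{156}{191}$ ($E = \left(-156\right) \frac{1}{191} = - \frac{156}{191} \approx -0.81675$)
$E - \left(208 + 169\right) \left(-84 + 69\right) = - \frac{156}{191} - \left(208 + 169\right) \left(-84 + 69\right) = - \frac{156}{191} - 377 \left(-15\right) = - \frac{156}{191} - -5655 = - \frac{156}{191} + 5655 = \frac{1079949}{191}$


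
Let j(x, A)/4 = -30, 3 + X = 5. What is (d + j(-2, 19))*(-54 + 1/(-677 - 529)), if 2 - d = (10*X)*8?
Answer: 9052375/603 ≈ 15012.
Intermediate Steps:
X = 2 (X = -3 + 5 = 2)
j(x, A) = -120 (j(x, A) = 4*(-30) = -120)
d = -158 (d = 2 - 10*2*8 = 2 - 20*8 = 2 - 1*160 = 2 - 160 = -158)
(d + j(-2, 19))*(-54 + 1/(-677 - 529)) = (-158 - 120)*(-54 + 1/(-677 - 529)) = -278*(-54 + 1/(-1206)) = -278*(-54 - 1/1206) = -278*(-65125/1206) = 9052375/603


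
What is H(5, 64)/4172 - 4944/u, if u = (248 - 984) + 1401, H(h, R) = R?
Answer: -735136/99085 ≈ -7.4192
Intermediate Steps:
u = 665 (u = -736 + 1401 = 665)
H(5, 64)/4172 - 4944/u = 64/4172 - 4944/665 = 64*(1/4172) - 4944*1/665 = 16/1043 - 4944/665 = -735136/99085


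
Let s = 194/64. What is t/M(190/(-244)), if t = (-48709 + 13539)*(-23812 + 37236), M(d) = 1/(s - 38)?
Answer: 16509518985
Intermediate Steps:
s = 97/32 (s = 194*(1/64) = 97/32 ≈ 3.0313)
M(d) = -32/1119 (M(d) = 1/(97/32 - 38) = 1/(-1119/32) = -32/1119)
t = -472122080 (t = -35170*13424 = -472122080)
t/M(190/(-244)) = -472122080/(-32/1119) = -472122080*(-1119/32) = 16509518985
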